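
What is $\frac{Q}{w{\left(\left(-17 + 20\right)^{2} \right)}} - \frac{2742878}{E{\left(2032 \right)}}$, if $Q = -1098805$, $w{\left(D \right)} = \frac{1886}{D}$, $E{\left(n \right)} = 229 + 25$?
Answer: $- \frac{3842468069}{239522} \approx -16042.0$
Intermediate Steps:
$E{\left(n \right)} = 254$
$\frac{Q}{w{\left(\left(-17 + 20\right)^{2} \right)}} - \frac{2742878}{E{\left(2032 \right)}} = - \frac{1098805}{1886 \frac{1}{\left(-17 + 20\right)^{2}}} - \frac{2742878}{254} = - \frac{1098805}{1886 \frac{1}{3^{2}}} - \frac{1371439}{127} = - \frac{1098805}{1886 \cdot \frac{1}{9}} - \frac{1371439}{127} = - \frac{1098805}{\frac{1886}{9}} - \frac{1371439}{127} = \left(-1098805\right) \frac{9}{1886} - \frac{1371439}{127} = - \frac{9889245}{1886} - \frac{1371439}{127} = - \frac{3842468069}{239522}$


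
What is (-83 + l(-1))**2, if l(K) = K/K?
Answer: 6724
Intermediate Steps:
l(K) = 1
(-83 + l(-1))**2 = (-83 + 1)**2 = (-82)**2 = 6724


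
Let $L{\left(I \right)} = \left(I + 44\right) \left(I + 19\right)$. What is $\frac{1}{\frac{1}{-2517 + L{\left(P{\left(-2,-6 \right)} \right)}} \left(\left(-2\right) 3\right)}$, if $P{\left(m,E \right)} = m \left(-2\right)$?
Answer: $\frac{471}{2} \approx 235.5$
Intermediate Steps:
$P{\left(m,E \right)} = - 2 m$
$L{\left(I \right)} = \left(19 + I\right) \left(44 + I\right)$ ($L{\left(I \right)} = \left(44 + I\right) \left(19 + I\right) = \left(19 + I\right) \left(44 + I\right)$)
$\frac{1}{\frac{1}{-2517 + L{\left(P{\left(-2,-6 \right)} \right)}} \left(\left(-2\right) 3\right)} = \frac{1}{\frac{1}{-2517 + \left(836 + \left(\left(-2\right) \left(-2\right)\right)^{2} + 63 \left(\left(-2\right) \left(-2\right)\right)\right)} \left(\left(-2\right) 3\right)} = \frac{1}{\frac{1}{-2517 + \left(836 + 4^{2} + 63 \cdot 4\right)} \left(-6\right)} = \frac{1}{\frac{1}{-2517 + \left(836 + 16 + 252\right)} \left(-6\right)} = \frac{1}{\frac{1}{-2517 + 1104} \left(-6\right)} = \frac{1}{\frac{1}{-1413} \left(-6\right)} = \frac{1}{\left(- \frac{1}{1413}\right) \left(-6\right)} = \frac{1}{\frac{2}{471}} = \frac{471}{2}$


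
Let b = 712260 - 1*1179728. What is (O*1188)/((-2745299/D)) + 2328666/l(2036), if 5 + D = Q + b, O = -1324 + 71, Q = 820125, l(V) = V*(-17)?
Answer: 9081502969104201/47510144494 ≈ 1.9115e+5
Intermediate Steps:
l(V) = -17*V
b = -467468 (b = 712260 - 1179728 = -467468)
O = -1253
D = 352652 (D = -5 + (820125 - 467468) = -5 + 352657 = 352652)
(O*1188)/((-2745299/D)) + 2328666/l(2036) = (-1253*1188)/((-2745299/352652)) + 2328666/((-17*2036)) = -1488564/((-2745299*1/352652)) + 2328666/(-34612) = -1488564/(-2745299/352652) + 2328666*(-1/34612) = -1488564*(-352652/2745299) - 1164333/17306 = 524945071728/2745299 - 1164333/17306 = 9081502969104201/47510144494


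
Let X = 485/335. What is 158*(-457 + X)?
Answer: -4822476/67 ≈ -71977.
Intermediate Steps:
X = 97/67 (X = 485*(1/335) = 97/67 ≈ 1.4478)
158*(-457 + X) = 158*(-457 + 97/67) = 158*(-30522/67) = -4822476/67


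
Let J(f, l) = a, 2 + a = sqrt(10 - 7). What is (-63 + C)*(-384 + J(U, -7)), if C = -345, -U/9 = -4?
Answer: 157488 - 408*sqrt(3) ≈ 1.5678e+5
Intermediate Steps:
U = 36 (U = -9*(-4) = 36)
a = -2 + sqrt(3) (a = -2 + sqrt(10 - 7) = -2 + sqrt(3) ≈ -0.26795)
J(f, l) = -2 + sqrt(3)
(-63 + C)*(-384 + J(U, -7)) = (-63 - 345)*(-384 + (-2 + sqrt(3))) = -408*(-386 + sqrt(3)) = 157488 - 408*sqrt(3)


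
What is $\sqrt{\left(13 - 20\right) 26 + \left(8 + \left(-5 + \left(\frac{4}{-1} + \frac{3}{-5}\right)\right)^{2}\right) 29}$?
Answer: $\frac{\sqrt{68066}}{5} \approx 52.179$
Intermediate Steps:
$\sqrt{\left(13 - 20\right) 26 + \left(8 + \left(-5 + \left(\frac{4}{-1} + \frac{3}{-5}\right)\right)^{2}\right) 29} = \sqrt{\left(-7\right) 26 + \left(8 + \left(-5 + \left(4 \left(-1\right) + 3 \left(- \frac{1}{5}\right)\right)\right)^{2}\right) 29} = \sqrt{-182 + \left(8 + \left(-5 - \frac{23}{5}\right)^{2}\right) 29} = \sqrt{-182 + \left(8 + \left(- \frac{48}{5}\right)^{2}\right) 29} = \sqrt{-182 + \left(8 + \frac{2304}{25}\right) 29} = \sqrt{-182 + \frac{2504}{25} \cdot 29} = \sqrt{-182 + \frac{72616}{25}} = \sqrt{\frac{68066}{25}} = \frac{\sqrt{68066}}{5}$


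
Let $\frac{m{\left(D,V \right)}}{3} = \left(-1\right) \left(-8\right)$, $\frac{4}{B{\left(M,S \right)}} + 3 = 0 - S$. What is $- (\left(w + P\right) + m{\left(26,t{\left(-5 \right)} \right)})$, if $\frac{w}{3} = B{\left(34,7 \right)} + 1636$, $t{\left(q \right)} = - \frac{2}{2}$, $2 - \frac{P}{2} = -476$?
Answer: $- \frac{29434}{5} \approx -5886.8$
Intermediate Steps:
$P = 956$ ($P = 4 - -952 = 4 + 952 = 956$)
$t{\left(q \right)} = -1$ ($t{\left(q \right)} = \left(-2\right) \frac{1}{2} = -1$)
$B{\left(M,S \right)} = \frac{4}{-3 - S}$ ($B{\left(M,S \right)} = \frac{4}{-3 + \left(0 - S\right)} = \frac{4}{-3 - S}$)
$w = \frac{24534}{5}$ ($w = 3 \left(- \frac{4}{3 + 7} + 1636\right) = 3 \left(- \frac{4}{10} + 1636\right) = 3 \left(\left(-4\right) \frac{1}{10} + 1636\right) = 3 \left(- \frac{2}{5} + 1636\right) = 3 \cdot \frac{8178}{5} = \frac{24534}{5} \approx 4906.8$)
$m{\left(D,V \right)} = 24$ ($m{\left(D,V \right)} = 3 \left(\left(-1\right) \left(-8\right)\right) = 3 \cdot 8 = 24$)
$- (\left(w + P\right) + m{\left(26,t{\left(-5 \right)} \right)}) = - (\left(\frac{24534}{5} + 956\right) + 24) = - (\frac{29314}{5} + 24) = \left(-1\right) \frac{29434}{5} = - \frac{29434}{5}$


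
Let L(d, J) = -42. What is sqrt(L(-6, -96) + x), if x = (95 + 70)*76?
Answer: sqrt(12498) ≈ 111.79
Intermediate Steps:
x = 12540 (x = 165*76 = 12540)
sqrt(L(-6, -96) + x) = sqrt(-42 + 12540) = sqrt(12498)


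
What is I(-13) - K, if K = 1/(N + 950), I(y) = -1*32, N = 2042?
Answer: -95745/2992 ≈ -32.000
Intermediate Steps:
I(y) = -32
K = 1/2992 (K = 1/(2042 + 950) = 1/2992 ≈ 0.00033422)
I(-13) - K = -32 - 1*1/2992 = -32 - 1/2992 = -95745/2992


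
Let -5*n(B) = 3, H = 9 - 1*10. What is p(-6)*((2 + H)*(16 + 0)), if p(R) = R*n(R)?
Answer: 288/5 ≈ 57.600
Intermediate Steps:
H = -1 (H = 9 - 10 = -1)
n(B) = -⅗ (n(B) = -⅕*3 = -⅗)
p(R) = -3*R/5 (p(R) = R*(-⅗) = -3*R/5)
p(-6)*((2 + H)*(16 + 0)) = (-⅗*(-6))*((2 - 1)*(16 + 0)) = 18*(1*16)/5 = (18/5)*16 = 288/5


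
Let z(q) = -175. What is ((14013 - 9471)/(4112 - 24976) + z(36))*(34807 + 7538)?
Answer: -77401197495/10432 ≈ -7.4196e+6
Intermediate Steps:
((14013 - 9471)/(4112 - 24976) + z(36))*(34807 + 7538) = ((14013 - 9471)/(4112 - 24976) - 175)*(34807 + 7538) = (4542/(-20864) - 175)*42345 = (4542*(-1/20864) - 175)*42345 = (-2271/10432 - 175)*42345 = -1827871/10432*42345 = -77401197495/10432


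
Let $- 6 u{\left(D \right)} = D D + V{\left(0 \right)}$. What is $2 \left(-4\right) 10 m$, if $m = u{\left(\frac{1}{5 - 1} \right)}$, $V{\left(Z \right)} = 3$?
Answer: $\frac{245}{6} \approx 40.833$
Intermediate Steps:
$u{\left(D \right)} = - \frac{1}{2} - \frac{D^{2}}{6}$ ($u{\left(D \right)} = - \frac{D D + 3}{6} = - \frac{D^{2} + 3}{6} = - \frac{3 + D^{2}}{6} = - \frac{1}{2} - \frac{D^{2}}{6}$)
$m = - \frac{49}{96}$ ($m = - \frac{1}{2} - \frac{\left(\frac{1}{5 - 1}\right)^{2}}{6} = - \frac{1}{2} - \frac{\left(\frac{1}{4}\right)^{2}}{6} = - \frac{1}{2} - \frac{1}{6 \cdot 16} = - \frac{1}{2} - \frac{1}{96} = - \frac{49}{96} \approx -0.51042$)
$2 \left(-4\right) 10 m = 2 \left(-4\right) 10 \left(- \frac{49}{96}\right) = \left(-8\right) 10 \left(- \frac{49}{96}\right) = \left(-80\right) \left(- \frac{49}{96}\right) = \frac{245}{6}$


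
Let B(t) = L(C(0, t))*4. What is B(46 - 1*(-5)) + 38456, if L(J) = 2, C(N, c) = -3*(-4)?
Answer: 38464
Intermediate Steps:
C(N, c) = 12
B(t) = 8 (B(t) = 2*4 = 8)
B(46 - 1*(-5)) + 38456 = 8 + 38456 = 38464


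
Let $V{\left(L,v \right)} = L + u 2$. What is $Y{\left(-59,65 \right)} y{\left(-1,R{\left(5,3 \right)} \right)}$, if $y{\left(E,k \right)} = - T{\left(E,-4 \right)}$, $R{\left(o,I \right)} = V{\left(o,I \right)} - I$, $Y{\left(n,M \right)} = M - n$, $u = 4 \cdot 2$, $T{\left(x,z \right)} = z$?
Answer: $496$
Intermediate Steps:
$u = 8$
$V{\left(L,v \right)} = 16 + L$ ($V{\left(L,v \right)} = L + 8 \cdot 2 = L + 16 = 16 + L$)
$R{\left(o,I \right)} = 16 + o - I$ ($R{\left(o,I \right)} = \left(16 + o\right) - I = 16 + o - I$)
$y{\left(E,k \right)} = 4$ ($y{\left(E,k \right)} = \left(-1\right) \left(-4\right) = 4$)
$Y{\left(-59,65 \right)} y{\left(-1,R{\left(5,3 \right)} \right)} = \left(65 - -59\right) 4 = \left(65 + 59\right) 4 = 124 \cdot 4 = 496$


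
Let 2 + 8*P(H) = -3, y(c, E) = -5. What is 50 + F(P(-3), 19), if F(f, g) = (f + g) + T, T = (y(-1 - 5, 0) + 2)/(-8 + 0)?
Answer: 275/4 ≈ 68.750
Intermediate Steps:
T = 3/8 (T = (-5 + 2)/(-8 + 0) = -3/(-8) = -3*(-1/8) = 3/8 ≈ 0.37500)
P(H) = -5/8 (P(H) = -1/4 + (1/8)*(-3) = -1/4 - 3/8 = -5/8)
F(f, g) = 3/8 + f + g (F(f, g) = (f + g) + 3/8 = 3/8 + f + g)
50 + F(P(-3), 19) = 50 + (3/8 - 5/8 + 19) = 50 + 75/4 = 275/4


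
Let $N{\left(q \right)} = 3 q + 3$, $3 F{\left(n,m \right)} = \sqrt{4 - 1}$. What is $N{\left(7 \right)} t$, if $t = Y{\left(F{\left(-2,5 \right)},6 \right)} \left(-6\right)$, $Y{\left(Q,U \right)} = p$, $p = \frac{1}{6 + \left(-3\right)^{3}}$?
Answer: $\frac{48}{7} \approx 6.8571$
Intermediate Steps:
$F{\left(n,m \right)} = \frac{\sqrt{3}}{3}$ ($F{\left(n,m \right)} = \frac{\sqrt{4 - 1}}{3} = \frac{\sqrt{3}}{3}$)
$N{\left(q \right)} = 3 + 3 q$
$p = - \frac{1}{21}$ ($p = \frac{1}{6 - 27} = \frac{1}{-21} = - \frac{1}{21} \approx -0.047619$)
$Y{\left(Q,U \right)} = - \frac{1}{21}$
$t = \frac{2}{7}$ ($t = \left(- \frac{1}{21}\right) \left(-6\right) = \frac{2}{7} \approx 0.28571$)
$N{\left(7 \right)} t = \left(3 + 3 \cdot 7\right) \frac{2}{7} = \left(3 + 21\right) \frac{2}{7} = 24 \cdot \frac{2}{7} = \frac{48}{7}$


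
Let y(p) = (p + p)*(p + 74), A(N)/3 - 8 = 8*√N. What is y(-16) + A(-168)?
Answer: -1832 + 48*I*√42 ≈ -1832.0 + 311.08*I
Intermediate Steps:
A(N) = 24 + 24*√N (A(N) = 24 + 3*(8*√N) = 24 + 24*√N)
y(p) = 2*p*(74 + p) (y(p) = (2*p)*(74 + p) = 2*p*(74 + p))
y(-16) + A(-168) = 2*(-16)*(74 - 16) + (24 + 24*√(-168)) = 2*(-16)*58 + (24 + 24*(2*I*√42)) = -1856 + (24 + 48*I*√42) = -1832 + 48*I*√42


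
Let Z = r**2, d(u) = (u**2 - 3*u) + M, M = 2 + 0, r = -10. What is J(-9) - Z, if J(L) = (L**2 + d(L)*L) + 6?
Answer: -1003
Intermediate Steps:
M = 2
d(u) = 2 + u**2 - 3*u (d(u) = (u**2 - 3*u) + 2 = 2 + u**2 - 3*u)
J(L) = 6 + L**2 + L*(2 + L**2 - 3*L) (J(L) = (L**2 + (2 + L**2 - 3*L)*L) + 6 = (L**2 + L*(2 + L**2 - 3*L)) + 6 = 6 + L**2 + L*(2 + L**2 - 3*L))
Z = 100 (Z = (-10)**2 = 100)
J(-9) - Z = (6 + (-9)**3 - 2*(-9)**2 + 2*(-9)) - 1*100 = (6 - 729 - 2*81 - 18) - 100 = (6 - 729 - 162 - 18) - 100 = -903 - 100 = -1003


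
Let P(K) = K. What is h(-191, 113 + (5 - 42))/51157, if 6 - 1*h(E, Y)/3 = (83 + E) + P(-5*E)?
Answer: -2523/51157 ≈ -0.049319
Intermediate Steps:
h(E, Y) = -231 + 12*E (h(E, Y) = 18 - 3*((83 + E) - 5*E) = 18 - 3*(83 - 4*E) = 18 + (-249 + 12*E) = -231 + 12*E)
h(-191, 113 + (5 - 42))/51157 = (-231 + 12*(-191))/51157 = (-231 - 2292)*(1/51157) = -2523*1/51157 = -2523/51157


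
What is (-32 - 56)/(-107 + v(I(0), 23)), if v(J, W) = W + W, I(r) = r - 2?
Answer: 88/61 ≈ 1.4426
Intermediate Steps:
I(r) = -2 + r
v(J, W) = 2*W
(-32 - 56)/(-107 + v(I(0), 23)) = (-32 - 56)/(-107 + 2*23) = -88/(-107 + 46) = -88/(-61) = -88*(-1/61) = 88/61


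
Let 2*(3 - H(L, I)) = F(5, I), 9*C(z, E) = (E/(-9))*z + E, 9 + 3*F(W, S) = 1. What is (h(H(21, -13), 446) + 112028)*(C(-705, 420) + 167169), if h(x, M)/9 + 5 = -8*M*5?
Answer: -74703702257/9 ≈ -8.3004e+9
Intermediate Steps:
F(W, S) = -8/3 (F(W, S) = -3 + (1/3)*1 = -3 + 1/3 = -8/3)
C(z, E) = E/9 - E*z/81 (C(z, E) = ((E/(-9))*z + E)/9 = ((E*(-1/9))*z + E)/9 = ((-E/9)*z + E)/9 = (-E*z/9 + E)/9 = (E - E*z/9)/9 = E/9 - E*z/81)
H(L, I) = 13/3 (H(L, I) = 3 - 1/2*(-8/3) = 3 + 4/3 = 13/3)
h(x, M) = -45 - 360*M (h(x, M) = -45 + 9*(-8*M*5) = -45 + 9*(-40*M) = -45 - 360*M)
(h(H(21, -13), 446) + 112028)*(C(-705, 420) + 167169) = ((-45 - 360*446) + 112028)*((1/81)*420*(9 - 1*(-705)) + 167169) = ((-45 - 160560) + 112028)*((1/81)*420*(9 + 705) + 167169) = (-160605 + 112028)*((1/81)*420*714 + 167169) = -48577*(33320/9 + 167169) = -48577*1537841/9 = -74703702257/9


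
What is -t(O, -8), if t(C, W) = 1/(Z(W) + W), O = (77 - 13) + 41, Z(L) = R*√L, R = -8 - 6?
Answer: 1/204 - 7*I*√2/408 ≈ 0.004902 - 0.024263*I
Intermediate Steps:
R = -14
Z(L) = -14*√L
O = 105 (O = 64 + 41 = 105)
t(C, W) = 1/(W - 14*√W) (t(C, W) = 1/(-14*√W + W) = 1/(W - 14*√W))
-t(O, -8) = -1/(-8 - 28*I*√2)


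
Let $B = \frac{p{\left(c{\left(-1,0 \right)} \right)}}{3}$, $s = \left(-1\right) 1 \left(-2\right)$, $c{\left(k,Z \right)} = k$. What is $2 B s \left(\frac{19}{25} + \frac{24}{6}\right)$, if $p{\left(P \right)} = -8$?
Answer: $- \frac{3808}{75} \approx -50.773$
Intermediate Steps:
$s = 2$ ($s = \left(-1\right) \left(-2\right) = 2$)
$B = - \frac{8}{3} \approx -2.6667$
$2 B s \left(\frac{19}{25} + \frac{24}{6}\right) = 2 \left(- \frac{8}{3}\right) 2 \left(\frac{19}{25} + \frac{24}{6}\right) = 2 \left(- \frac{16 \left(19 \cdot \frac{1}{25} + 24 \cdot \frac{1}{6}\right)}{3}\right) = 2 \left(- \frac{16 \left(\frac{19}{25} + 4\right)}{3}\right) = 2 \left(\left(- \frac{16}{3}\right) \frac{119}{25}\right) = 2 \left(- \frac{1904}{75}\right) = - \frac{3808}{75}$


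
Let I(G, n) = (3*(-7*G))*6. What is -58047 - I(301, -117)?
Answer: -20121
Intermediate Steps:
I(G, n) = -126*G (I(G, n) = -21*G*6 = -126*G)
-58047 - I(301, -117) = -58047 - (-126)*301 = -58047 - 1*(-37926) = -58047 + 37926 = -20121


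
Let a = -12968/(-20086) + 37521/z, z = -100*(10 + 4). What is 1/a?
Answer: -14060200/367745803 ≈ -0.038233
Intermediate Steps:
z = -1400 (z = -100*14 = -1400)
a = -367745803/14060200 (a = -12968/(-20086) + 37521/(-1400) = -12968*(-1/20086) + 37521*(-1/1400) = 6484/10043 - 37521/1400 = -367745803/14060200 ≈ -26.155)
1/a = 1/(-367745803/14060200) = -14060200/367745803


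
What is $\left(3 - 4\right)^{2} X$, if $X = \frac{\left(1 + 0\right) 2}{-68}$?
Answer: $- \frac{1}{34} \approx -0.029412$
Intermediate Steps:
$X = - \frac{1}{34}$ ($X = 1 \cdot 2 \left(- \frac{1}{68}\right) = 2 \left(- \frac{1}{68}\right) = - \frac{1}{34} \approx -0.029412$)
$\left(3 - 4\right)^{2} X = \left(3 - 4\right)^{2} \left(- \frac{1}{34}\right) = \left(-1\right)^{2} \left(- \frac{1}{34}\right) = 1 \left(- \frac{1}{34}\right) = - \frac{1}{34}$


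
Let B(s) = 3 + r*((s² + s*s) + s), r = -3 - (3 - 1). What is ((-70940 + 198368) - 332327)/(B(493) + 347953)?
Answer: 204899/2084999 ≈ 0.098273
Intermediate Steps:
r = -5 (r = -3 - 1*2 = -3 - 2 = -5)
B(s) = 3 - 10*s² - 5*s (B(s) = 3 - 5*((s² + s*s) + s) = 3 - 5*((s² + s²) + s) = 3 - 5*(2*s² + s) = 3 - 5*(s + 2*s²) = 3 + (-10*s² - 5*s) = 3 - 10*s² - 5*s)
((-70940 + 198368) - 332327)/(B(493) + 347953) = ((-70940 + 198368) - 332327)/((3 - 10*493² - 5*493) + 347953) = (127428 - 332327)/((3 - 10*243049 - 2465) + 347953) = -204899/((3 - 2430490 - 2465) + 347953) = -204899/(-2432952 + 347953) = -204899/(-2084999) = -204899*(-1/2084999) = 204899/2084999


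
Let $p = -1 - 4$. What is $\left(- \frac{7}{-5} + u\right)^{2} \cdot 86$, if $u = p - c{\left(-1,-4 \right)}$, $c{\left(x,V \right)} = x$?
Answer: $\frac{14534}{25} \approx 581.36$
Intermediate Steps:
$p = -5$
$u = -4$ ($u = -5 - -1 = -5 + 1 = -4$)
$\left(- \frac{7}{-5} + u\right)^{2} \cdot 86 = \left(- \frac{7}{-5} - 4\right)^{2} \cdot 86 = \left(\left(-7\right) \left(- \frac{1}{5}\right) - 4\right)^{2} \cdot 86 = \left(\frac{7}{5} - 4\right)^{2} \cdot 86 = \left(- \frac{13}{5}\right)^{2} \cdot 86 = \frac{169}{25} \cdot 86 = \frac{14534}{25}$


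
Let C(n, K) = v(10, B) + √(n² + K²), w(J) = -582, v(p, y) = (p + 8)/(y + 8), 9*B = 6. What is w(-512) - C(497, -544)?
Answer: -7593/13 - √542945 ≈ -1320.9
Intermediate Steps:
B = ⅔ (B = (⅑)*6 = ⅔ ≈ 0.66667)
v(p, y) = (8 + p)/(8 + y)
C(n, K) = 27/13 + √(K² + n²) (C(n, K) = (8 + 10)/(8 + ⅔) + √(n² + K²) = 18/(26/3) + √(K² + n²) = (3/26)*18 + √(K² + n²) = 27/13 + √(K² + n²))
w(-512) - C(497, -544) = -582 - (27/13 + √((-544)² + 497²)) = -582 - (27/13 + √(295936 + 247009)) = -582 - (27/13 + √542945) = -582 + (-27/13 - √542945) = -7593/13 - √542945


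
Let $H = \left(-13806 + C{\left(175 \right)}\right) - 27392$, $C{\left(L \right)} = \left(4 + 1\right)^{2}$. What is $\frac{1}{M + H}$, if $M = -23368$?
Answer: $- \frac{1}{64541} \approx -1.5494 \cdot 10^{-5}$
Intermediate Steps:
$C{\left(L \right)} = 25$ ($C{\left(L \right)} = 5^{2} = 25$)
$H = -41173$ ($H = \left(-13806 + 25\right) - 27392 = -13781 - 27392 = -41173$)
$\frac{1}{M + H} = \frac{1}{-23368 - 41173} = \frac{1}{-64541} = - \frac{1}{64541}$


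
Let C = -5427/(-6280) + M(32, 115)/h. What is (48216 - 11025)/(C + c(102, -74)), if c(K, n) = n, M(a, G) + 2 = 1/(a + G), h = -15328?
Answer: -65782494660960/129360562031 ≈ -508.52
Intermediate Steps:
M(a, G) = -2 + 1/(G + a) (M(a, G) = -2 + 1/(a + G) = -2 + 1/(G + a))
C = 1528755409/1768774560 (C = -5427/(-6280) + ((1 - 2*115 - 2*32)/(115 + 32))/(-15328) = -5427*(-1/6280) + ((1 - 230 - 64)/147)*(-1/15328) = 5427/6280 + ((1/147)*(-293))*(-1/15328) = 5427/6280 - 293/147*(-1/15328) = 5427/6280 + 293/2253216 = 1528755409/1768774560 ≈ 0.86430)
(48216 - 11025)/(C + c(102, -74)) = (48216 - 11025)/(1528755409/1768774560 - 74) = 37191/(-129360562031/1768774560) = 37191*(-1768774560/129360562031) = -65782494660960/129360562031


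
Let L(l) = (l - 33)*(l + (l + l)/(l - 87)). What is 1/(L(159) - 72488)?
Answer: -2/103795 ≈ -1.9269e-5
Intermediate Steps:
L(l) = (-33 + l)*(l + 2*l/(-87 + l)) (L(l) = (-33 + l)*(l + (2*l)/(-87 + l)) = (-33 + l)*(l + 2*l/(-87 + l)))
1/(L(159) - 72488) = 1/(159*(2805 + 159² - 118*159)/(-87 + 159) - 72488) = 1/(159*(2805 + 25281 - 18762)/72 - 72488) = 1/(159*(1/72)*9324 - 72488) = 1/(41181/2 - 72488) = 1/(-103795/2) = -2/103795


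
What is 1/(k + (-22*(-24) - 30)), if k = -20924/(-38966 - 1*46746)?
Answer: 21428/10676375 ≈ 0.0020070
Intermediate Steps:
k = 5231/21428 (k = -20924/(-38966 - 46746) = -20924/(-85712) = -20924*(-1/85712) = 5231/21428 ≈ 0.24412)
1/(k + (-22*(-24) - 30)) = 1/(5231/21428 + (-22*(-24) - 30)) = 1/(5231/21428 + (528 - 30)) = 1/(5231/21428 + 498) = 1/(10676375/21428) = 21428/10676375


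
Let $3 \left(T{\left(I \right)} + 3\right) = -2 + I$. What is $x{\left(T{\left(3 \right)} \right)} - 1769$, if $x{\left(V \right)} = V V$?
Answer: $- \frac{15857}{9} \approx -1761.9$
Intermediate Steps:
$T{\left(I \right)} = - \frac{11}{3} + \frac{I}{3}$ ($T{\left(I \right)} = -3 + \frac{-2 + I}{3} = -3 + \left(- \frac{2}{3} + \frac{I}{3}\right) = - \frac{11}{3} + \frac{I}{3}$)
$x{\left(V \right)} = V^{2}$
$x{\left(T{\left(3 \right)} \right)} - 1769 = \left(- \frac{11}{3} + \frac{1}{3} \cdot 3\right)^{2} - 1769 = \left(- \frac{11}{3} + 1\right)^{2} - 1769 = \left(- \frac{8}{3}\right)^{2} - 1769 = \frac{64}{9} - 1769 = - \frac{15857}{9}$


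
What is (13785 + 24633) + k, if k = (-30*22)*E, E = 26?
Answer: 21258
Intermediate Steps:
k = -17160 (k = -30*22*26 = -660*26 = -17160)
(13785 + 24633) + k = (13785 + 24633) - 17160 = 38418 - 17160 = 21258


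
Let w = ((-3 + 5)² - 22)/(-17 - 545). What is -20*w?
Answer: -180/281 ≈ -0.64057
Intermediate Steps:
w = 9/281 (w = (2² - 22)/(-562) = (4 - 22)*(-1/562) = -18*(-1/562) = 9/281 ≈ 0.032028)
-20*w = -20*9/281 = -180/281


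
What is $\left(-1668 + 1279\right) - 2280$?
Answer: $-2669$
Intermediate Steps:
$\left(-1668 + 1279\right) - 2280 = -389 - 2280 = -2669$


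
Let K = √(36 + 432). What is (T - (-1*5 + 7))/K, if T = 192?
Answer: 95*√13/39 ≈ 8.7827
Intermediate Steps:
K = 6*√13 (K = √468 = 6*√13 ≈ 21.633)
(T - (-1*5 + 7))/K = (192 - (-1*5 + 7))/((6*√13)) = (192 - (-5 + 7))*(√13/78) = (192 - 1*2)*(√13/78) = (192 - 2)*(√13/78) = 190*(√13/78) = 95*√13/39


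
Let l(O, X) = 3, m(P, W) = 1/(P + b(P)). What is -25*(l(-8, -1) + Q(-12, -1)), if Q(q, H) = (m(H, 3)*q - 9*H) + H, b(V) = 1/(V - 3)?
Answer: -515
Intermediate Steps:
b(V) = 1/(-3 + V)
m(P, W) = 1/(P + 1/(-3 + P))
Q(q, H) = -8*H + q*(-3 + H)/(1 + H*(-3 + H)) (Q(q, H) = (((-3 + H)/(1 + H*(-3 + H)))*q - 9*H) + H = (q*(-3 + H)/(1 + H*(-3 + H)) - 9*H) + H = (-9*H + q*(-3 + H)/(1 + H*(-3 + H))) + H = -8*H + q*(-3 + H)/(1 + H*(-3 + H)))
-25*(l(-8, -1) + Q(-12, -1)) = -25*(3 + (-8*(-1) - 12/(-1 + 1/(-3 - 1)))) = -25*(3 + (8 - 12/(-1 + 1/(-4)))) = -25*(3 + (8 - 12/(-1 - 1/4))) = -25*(3 + (8 - 12/(-5/4))) = -25*(3 + (8 - 12*(-4/5))) = -25*(3 + (8 + 48/5)) = -25*(3 + 88/5) = -25*103/5 = -515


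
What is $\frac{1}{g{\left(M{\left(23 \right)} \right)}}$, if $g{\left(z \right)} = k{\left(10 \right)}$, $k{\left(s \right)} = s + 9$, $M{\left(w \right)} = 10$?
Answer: $\frac{1}{19} \approx 0.052632$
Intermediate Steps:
$k{\left(s \right)} = 9 + s$
$g{\left(z \right)} = 19$ ($g{\left(z \right)} = 9 + 10 = 19$)
$\frac{1}{g{\left(M{\left(23 \right)} \right)}} = \frac{1}{19}$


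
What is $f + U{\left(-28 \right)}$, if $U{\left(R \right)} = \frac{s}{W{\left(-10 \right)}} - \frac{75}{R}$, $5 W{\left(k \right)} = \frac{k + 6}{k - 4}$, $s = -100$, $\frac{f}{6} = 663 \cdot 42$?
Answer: $\frac{4629203}{28} \approx 1.6533 \cdot 10^{5}$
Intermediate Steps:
$f = 167076$ ($f = 6 \cdot 663 \cdot 42 = 6 \cdot 27846 = 167076$)
$W{\left(k \right)} = \frac{6 + k}{5 \left(-4 + k\right)}$ ($W{\left(k \right)} = \frac{\left(k + 6\right) \frac{1}{k - 4}}{5} = \frac{\left(6 + k\right) \frac{1}{-4 + k}}{5} = \frac{\frac{1}{-4 + k} \left(6 + k\right)}{5} = \frac{6 + k}{5 \left(-4 + k\right)}$)
$U{\left(R \right)} = -1750 - \frac{75}{R}$ ($U{\left(R \right)} = - \frac{100}{\frac{1}{5} \frac{1}{-4 - 10} \left(6 - 10\right)} - \frac{75}{R} = - \frac{100}{\frac{1}{5} \frac{1}{-14} \left(-4\right)} - \frac{75}{R} = - \frac{100}{\frac{1}{5} \left(- \frac{1}{14}\right) \left(-4\right)} - \frac{75}{R} = - \frac{100}{\frac{2}{35}} - \frac{75}{R} = \left(-100\right) \frac{35}{2} - \frac{75}{R} = -1750 - \frac{75}{R}$)
$f + U{\left(-28 \right)} = 167076 - \left(1750 + \frac{75}{-28}\right) = 167076 - \frac{48925}{28} = \frac{4629203}{28}$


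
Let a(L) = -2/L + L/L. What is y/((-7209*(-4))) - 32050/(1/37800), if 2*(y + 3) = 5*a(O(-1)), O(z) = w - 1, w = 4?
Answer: -209607153840013/173016 ≈ -1.2115e+9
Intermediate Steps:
O(z) = 3 (O(z) = 4 - 1 = 3)
a(L) = 1 - 2/L (a(L) = -2/L + 1 = 1 - 2/L)
y = -13/6 (y = -3 + (5*((-2 + 3)/3))/2 = -3 + (5*((1/3)*1))/2 = -3 + (5*(1/3))/2 = -3 + (1/2)*(5/3) = -3 + 5/6 = -13/6 ≈ -2.1667)
y/((-7209*(-4))) - 32050/(1/37800) = -13/(6*((-7209*(-4)))) - 32050/(1/37800) = -13/6/28836 - 32050/1/37800 = -13/6*1/28836 - 32050*37800 = -13/173016 - 1211490000 = -209607153840013/173016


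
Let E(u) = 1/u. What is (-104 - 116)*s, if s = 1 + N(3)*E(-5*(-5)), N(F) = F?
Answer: -1232/5 ≈ -246.40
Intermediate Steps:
s = 28/25 (s = 1 + 3/((-5*(-5))) = 1 + 3/25 = 28/25 ≈ 1.1200)
(-104 - 116)*s = (-104 - 116)*(28/25) = -220*28/25 = -1232/5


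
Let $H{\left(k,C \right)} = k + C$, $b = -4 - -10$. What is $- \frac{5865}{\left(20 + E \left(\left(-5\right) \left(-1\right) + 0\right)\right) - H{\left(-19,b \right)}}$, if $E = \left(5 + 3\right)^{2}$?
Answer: $- \frac{5865}{353} \approx -16.615$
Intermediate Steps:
$b = 6$ ($b = -4 + 10 = 6$)
$H{\left(k,C \right)} = C + k$
$E = 64$ ($E = 8^{2} = 64$)
$- \frac{5865}{\left(20 + E \left(\left(-5\right) \left(-1\right) + 0\right)\right) - H{\left(-19,b \right)}} = - \frac{5865}{\left(20 + 64 \left(\left(-5\right) \left(-1\right) + 0\right)\right) - \left(6 - 19\right)} = - \frac{5865}{\left(20 + 64 \left(5 + 0\right)\right) - -13} = - \frac{5865}{\left(20 + 64 \cdot 5\right) + 13} = - \frac{5865}{\left(20 + 320\right) + 13} = - \frac{5865}{340 + 13} = - \frac{5865}{353}$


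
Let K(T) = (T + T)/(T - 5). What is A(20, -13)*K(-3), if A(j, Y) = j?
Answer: 15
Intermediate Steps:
K(T) = 2*T/(-5 + T) (K(T) = (2*T)/(-5 + T) = 2*T/(-5 + T))
A(20, -13)*K(-3) = 20*(2*(-3)/(-5 - 3)) = 20*(2*(-3)/(-8)) = 20*(2*(-3)*(-1/8)) = 20*(3/4) = 15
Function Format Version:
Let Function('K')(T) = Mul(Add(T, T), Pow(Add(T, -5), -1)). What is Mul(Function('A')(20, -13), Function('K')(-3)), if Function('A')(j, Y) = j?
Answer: 15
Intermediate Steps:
Function('K')(T) = Mul(2, T, Pow(Add(-5, T), -1)) (Function('K')(T) = Mul(Mul(2, T), Pow(Add(-5, T), -1)) = Mul(2, T, Pow(Add(-5, T), -1)))
Mul(Function('A')(20, -13), Function('K')(-3)) = Mul(20, Mul(2, -3, Pow(Add(-5, -3), -1))) = Mul(20, Mul(2, -3, Pow(-8, -1))) = Mul(20, Mul(2, -3, Rational(-1, 8))) = Mul(20, Rational(3, 4)) = 15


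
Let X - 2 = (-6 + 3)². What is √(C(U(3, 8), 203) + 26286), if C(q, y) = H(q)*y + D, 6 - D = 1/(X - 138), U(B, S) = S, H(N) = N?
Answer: √450257291/127 ≈ 167.08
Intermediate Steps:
X = 11 (X = 2 + (-6 + 3)² = 2 + (-3)² = 2 + 9 = 11)
D = 763/127 (D = 6 - 1/(11 - 138) = 6 - 1/(-127) = 6 - 1*(-1/127) = 6 + 1/127 = 763/127 ≈ 6.0079)
C(q, y) = 763/127 + q*y (C(q, y) = q*y + 763/127 = 763/127 + q*y)
√(C(U(3, 8), 203) + 26286) = √((763/127 + 8*203) + 26286) = √((763/127 + 1624) + 26286) = √(207011/127 + 26286) = √(3545333/127) = √450257291/127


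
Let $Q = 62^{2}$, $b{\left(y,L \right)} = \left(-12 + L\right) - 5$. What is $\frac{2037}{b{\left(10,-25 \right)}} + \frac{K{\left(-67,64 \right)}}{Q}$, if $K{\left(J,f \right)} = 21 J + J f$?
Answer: $- \frac{192129}{3844} \approx -49.982$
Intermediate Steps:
$b{\left(y,L \right)} = -17 + L$
$Q = 3844$
$\frac{2037}{b{\left(10,-25 \right)}} + \frac{K{\left(-67,64 \right)}}{Q} = \frac{2037}{-17 - 25} + \frac{\left(-67\right) \left(21 + 64\right)}{3844} = \frac{2037}{-42} + \left(-67\right) 85 \cdot \frac{1}{3844} = 2037 \left(- \frac{1}{42}\right) - \frac{5695}{3844} = - \frac{97}{2} - \frac{5695}{3844} = - \frac{192129}{3844}$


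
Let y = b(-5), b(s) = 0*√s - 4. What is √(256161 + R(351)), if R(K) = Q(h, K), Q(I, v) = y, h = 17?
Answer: 11*√2117 ≈ 506.12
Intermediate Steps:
b(s) = -4 (b(s) = 0 - 4 = -4)
y = -4
Q(I, v) = -4
R(K) = -4
√(256161 + R(351)) = √(256161 - 4) = √256157 = 11*√2117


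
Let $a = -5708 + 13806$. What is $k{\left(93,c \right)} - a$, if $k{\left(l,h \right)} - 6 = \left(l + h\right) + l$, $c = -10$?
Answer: $-7916$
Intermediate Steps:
$k{\left(l,h \right)} = 6 + h + 2 l$ ($k{\left(l,h \right)} = 6 + \left(\left(l + h\right) + l\right) = 6 + \left(\left(h + l\right) + l\right) = 6 + \left(h + 2 l\right) = 6 + h + 2 l$)
$a = 8098$
$k{\left(93,c \right)} - a = \left(6 - 10 + 2 \cdot 93\right) - 8098 = \left(6 - 10 + 186\right) - 8098 = 182 - 8098 = -7916$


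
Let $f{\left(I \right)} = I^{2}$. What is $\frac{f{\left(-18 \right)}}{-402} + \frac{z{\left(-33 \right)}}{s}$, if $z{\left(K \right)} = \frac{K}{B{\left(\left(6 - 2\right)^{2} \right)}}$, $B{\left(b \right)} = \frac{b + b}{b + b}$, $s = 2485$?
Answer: $- \frac{136401}{166495} \approx -0.81925$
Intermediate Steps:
$B{\left(b \right)} = 1$ ($B{\left(b \right)} = \frac{2 b}{2 b} = 2 b \frac{1}{2 b} = 1$)
$z{\left(K \right)} = K$ ($z{\left(K \right)} = \frac{K}{1} = K 1 = K$)
$\frac{f{\left(-18 \right)}}{-402} + \frac{z{\left(-33 \right)}}{s} = \frac{\left(-18\right)^{2}}{-402} - \frac{33}{2485} = 324 \left(- \frac{1}{402}\right) - \frac{33}{2485} = - \frac{54}{67} - \frac{33}{2485} = - \frac{136401}{166495}$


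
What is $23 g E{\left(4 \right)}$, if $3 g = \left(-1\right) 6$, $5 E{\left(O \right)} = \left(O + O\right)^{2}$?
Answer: $- \frac{2944}{5} \approx -588.8$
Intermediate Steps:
$E{\left(O \right)} = \frac{4 O^{2}}{5}$ ($E{\left(O \right)} = \frac{\left(O + O\right)^{2}}{5} = \frac{\left(2 O\right)^{2}}{5} = \frac{4 O^{2}}{5}$)
$g = -2$ ($g = \frac{\left(-1\right) 6}{3} = \frac{1}{3} \left(-6\right) = -2$)
$23 g E{\left(4 \right)} = 23 \left(-2\right) \frac{4 \cdot 4^{2}}{5} = - 46 \cdot \frac{4}{5} \cdot 16 = \left(-46\right) \frac{64}{5} = - \frac{2944}{5}$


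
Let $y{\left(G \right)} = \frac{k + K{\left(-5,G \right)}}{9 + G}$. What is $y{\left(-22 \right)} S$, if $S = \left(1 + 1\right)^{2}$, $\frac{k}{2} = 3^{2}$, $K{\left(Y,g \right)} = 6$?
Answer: $- \frac{96}{13} \approx -7.3846$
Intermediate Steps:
$k = 18$ ($k = 2 \cdot 3^{2} = 2 \cdot 9 = 18$)
$y{\left(G \right)} = \frac{24}{9 + G}$ ($y{\left(G \right)} = \frac{18 + 6}{9 + G} = \frac{24}{9 + G}$)
$S = 4$ ($S = 2^{2} = 4$)
$y{\left(-22 \right)} S = \frac{24}{9 - 22} \cdot 4 = \frac{24}{-13} \cdot 4 = 24 \left(- \frac{1}{13}\right) 4 = \left(- \frac{24}{13}\right) 4 = - \frac{96}{13}$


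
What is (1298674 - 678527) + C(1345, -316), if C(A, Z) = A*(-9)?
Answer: 608042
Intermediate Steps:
C(A, Z) = -9*A
(1298674 - 678527) + C(1345, -316) = (1298674 - 678527) - 9*1345 = 620147 - 12105 = 608042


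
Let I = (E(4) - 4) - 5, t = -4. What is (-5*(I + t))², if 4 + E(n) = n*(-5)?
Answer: 34225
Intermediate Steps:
E(n) = -4 - 5*n (E(n) = -4 + n*(-5) = -4 - 5*n)
I = -33 (I = ((-4 - 5*4) - 4) - 5 = ((-4 - 20) - 4) - 5 = (-24 - 4) - 5 = -28 - 5 = -33)
(-5*(I + t))² = (-5*(-33 - 4))² = (-5*(-37))² = 185² = 34225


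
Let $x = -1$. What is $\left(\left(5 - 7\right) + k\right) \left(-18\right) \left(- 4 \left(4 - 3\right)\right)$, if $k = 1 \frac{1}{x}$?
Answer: $-216$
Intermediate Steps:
$k = -1$ ($k = 1 \frac{1}{-1} = 1 \left(-1\right) = -1$)
$\left(\left(5 - 7\right) + k\right) \left(-18\right) \left(- 4 \left(4 - 3\right)\right) = \left(\left(5 - 7\right) - 1\right) \left(-18\right) \left(- 4 \left(4 - 3\right)\right) = \left(-2 - 1\right) \left(-18\right) \left(\left(-4\right) 1\right) = \left(-3\right) \left(-18\right) \left(-4\right) = 54 \left(-4\right) = -216$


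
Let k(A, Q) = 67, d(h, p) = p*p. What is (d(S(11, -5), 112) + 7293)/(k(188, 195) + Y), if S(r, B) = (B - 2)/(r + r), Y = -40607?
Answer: -19837/40540 ≈ -0.48932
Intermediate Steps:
S(r, B) = (-2 + B)/(2*r) (S(r, B) = (-2 + B)/((2*r)) = (-2 + B)*(1/(2*r)) = (-2 + B)/(2*r))
d(h, p) = p**2
(d(S(11, -5), 112) + 7293)/(k(188, 195) + Y) = (112**2 + 7293)/(67 - 40607) = (12544 + 7293)/(-40540) = 19837*(-1/40540) = -19837/40540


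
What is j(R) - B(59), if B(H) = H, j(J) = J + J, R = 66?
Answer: 73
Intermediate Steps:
j(J) = 2*J
j(R) - B(59) = 2*66 - 1*59 = 132 - 59 = 73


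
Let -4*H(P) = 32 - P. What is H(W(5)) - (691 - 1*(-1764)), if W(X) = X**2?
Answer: -9827/4 ≈ -2456.8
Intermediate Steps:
H(P) = -8 + P/4 (H(P) = -(32 - P)/4 = -8 + P/4)
H(W(5)) - (691 - 1*(-1764)) = (-8 + (1/4)*5**2) - (691 - 1*(-1764)) = (-8 + (1/4)*25) - (691 + 1764) = (-8 + 25/4) - 1*2455 = -7/4 - 2455 = -9827/4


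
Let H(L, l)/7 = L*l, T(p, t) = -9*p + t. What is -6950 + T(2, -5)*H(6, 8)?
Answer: -14678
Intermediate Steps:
T(p, t) = t - 9*p
H(L, l) = 7*L*l (H(L, l) = 7*(L*l) = 7*L*l)
-6950 + T(2, -5)*H(6, 8) = -6950 + (-5 - 9*2)*(7*6*8) = -6950 + (-5 - 18)*336 = -6950 - 23*336 = -6950 - 7728 = -14678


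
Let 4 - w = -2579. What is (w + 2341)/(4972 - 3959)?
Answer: 4924/1013 ≈ 4.8608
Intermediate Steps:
w = 2583 (w = 4 - 1*(-2579) = 4 + 2579 = 2583)
(w + 2341)/(4972 - 3959) = (2583 + 2341)/(4972 - 3959) = 4924/1013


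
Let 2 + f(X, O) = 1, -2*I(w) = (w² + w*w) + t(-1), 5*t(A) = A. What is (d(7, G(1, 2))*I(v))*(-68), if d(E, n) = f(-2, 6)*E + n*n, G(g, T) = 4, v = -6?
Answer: 109854/5 ≈ 21971.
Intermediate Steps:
t(A) = A/5
I(w) = ⅒ - w² (I(w) = -((w² + w*w) + (⅕)*(-1))/2 = -((w² + w²) - ⅕)/2 = -(2*w² - ⅕)/2 = -(-⅕ + 2*w²)/2 = ⅒ - w²)
f(X, O) = -1 (f(X, O) = -2 + 1 = -1)
d(E, n) = n² - E (d(E, n) = -E + n*n = -E + n² = n² - E)
(d(7, G(1, 2))*I(v))*(-68) = ((4² - 1*7)*(⅒ - 1*(-6)²))*(-68) = ((16 - 7)*(⅒ - 1*36))*(-68) = (9*(⅒ - 36))*(-68) = (9*(-359/10))*(-68) = -3231/10*(-68) = 109854/5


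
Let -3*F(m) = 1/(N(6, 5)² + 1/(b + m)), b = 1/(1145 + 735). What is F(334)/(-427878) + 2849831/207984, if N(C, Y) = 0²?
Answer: 3979996373453/290459275260 ≈ 13.702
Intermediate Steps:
N(C, Y) = 0
b = 1/1880 ≈ 0.00053191
F(m) = -1/5640 - m/3 (F(m) = -1/(3*(0² + 1/(1/1880 + m))) = -1/(3*(0 + 1/(1/1880 + m))) = -(1/5640 + m/3) = -(1/1880 + m)/3 = -1/5640 - m/3)
F(334)/(-427878) + 2849831/207984 = (-1/5640 - ⅓*334)/(-427878) + 2849831/207984 = (-1/5640 - 334/3)*(-1/427878) + 2849831*(1/207984) = -209307/1880*(-1/427878) + 2849831/207984 = 69769/268136880 + 2849831/207984 = 3979996373453/290459275260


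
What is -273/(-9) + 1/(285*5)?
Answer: 43226/1425 ≈ 30.334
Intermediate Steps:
-273/(-9) + 1/(285*5) = -273*(-1/9) + (1/285)*(1/5) = 91/3 + 1/1425 = 43226/1425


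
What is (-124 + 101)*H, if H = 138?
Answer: -3174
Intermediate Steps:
(-124 + 101)*H = (-124 + 101)*138 = -23*138 = -3174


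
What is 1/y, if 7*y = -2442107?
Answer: -7/2442107 ≈ -2.8664e-6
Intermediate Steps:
y = -2442107/7 (y = (1/7)*(-2442107) = -2442107/7 ≈ -3.4887e+5)
1/y = 1/(-2442107/7) = -7/2442107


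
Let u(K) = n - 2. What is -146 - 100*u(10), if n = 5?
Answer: -446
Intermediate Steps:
u(K) = 3 (u(K) = 5 - 2 = 3)
-146 - 100*u(10) = -146 - 100*3 = -146 - 300 = -446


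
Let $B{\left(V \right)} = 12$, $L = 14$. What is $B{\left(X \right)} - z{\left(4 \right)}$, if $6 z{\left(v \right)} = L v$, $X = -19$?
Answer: $\frac{8}{3} \approx 2.6667$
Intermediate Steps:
$z{\left(v \right)} = \frac{7 v}{3}$ ($z{\left(v \right)} = \frac{14 v}{6} = \frac{7 v}{3}$)
$B{\left(X \right)} - z{\left(4 \right)} = 12 - \frac{7}{3} \cdot 4 = 12 - \frac{28}{3} = \frac{8}{3}$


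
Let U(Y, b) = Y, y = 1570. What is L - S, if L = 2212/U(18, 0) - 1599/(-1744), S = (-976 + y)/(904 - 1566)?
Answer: 647879117/5195376 ≈ 124.70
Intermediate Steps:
S = -297/331 (S = (-976 + 1570)/(904 - 1566) = 594/(-662) = 594*(-1/662) = -297/331 ≈ -0.89728)
L = 1943255/15696 (L = 2212/18 - 1599/(-1744) = 2212*(1/18) - 1599*(-1/1744) = 1106/9 + 1599/1744 = 1943255/15696 ≈ 123.81)
L - S = 1943255/15696 - 1*(-297/331) = 1943255/15696 + 297/331 = 647879117/5195376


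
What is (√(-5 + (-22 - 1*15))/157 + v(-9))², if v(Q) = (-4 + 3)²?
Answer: (157 + I*√42)²/24649 ≈ 0.9983 + 0.082557*I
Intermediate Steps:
v(Q) = 1 (v(Q) = (-1)² = 1)
(√(-5 + (-22 - 1*15))/157 + v(-9))² = (√(-5 + (-22 - 1*15))/157 + 1)² = (√(-5 + (-22 - 15))*(1/157) + 1)² = (√(-5 - 37)*(1/157) + 1)² = (√(-42)*(1/157) + 1)² = ((I*√42)*(1/157) + 1)² = (I*√42/157 + 1)² = (1 + I*√42/157)²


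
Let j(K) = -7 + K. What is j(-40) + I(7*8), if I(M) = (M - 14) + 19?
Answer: 14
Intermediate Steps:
I(M) = 5 + M (I(M) = (-14 + M) + 19 = 5 + M)
j(-40) + I(7*8) = (-7 - 40) + (5 + 7*8) = -47 + (5 + 56) = -47 + 61 = 14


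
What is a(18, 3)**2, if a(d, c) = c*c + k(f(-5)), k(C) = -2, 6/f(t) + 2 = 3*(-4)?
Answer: 49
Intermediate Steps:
f(t) = -3/7 (f(t) = 6/(-2 + 3*(-4)) = 6/(-2 - 12) = 6/(-14) = 6*(-1/14) = -3/7)
a(d, c) = -2 + c**2 (a(d, c) = c*c - 2 = c**2 - 2 = -2 + c**2)
a(18, 3)**2 = (-2 + 3**2)**2 = (-2 + 9)**2 = 7**2 = 49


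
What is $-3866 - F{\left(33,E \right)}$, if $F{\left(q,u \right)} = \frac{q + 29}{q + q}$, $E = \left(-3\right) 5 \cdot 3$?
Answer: $- \frac{127609}{33} \approx -3866.9$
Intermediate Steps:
$E = -45$ ($E = \left(-15\right) 3 = -45$)
$F{\left(q,u \right)} = \frac{29 + q}{2 q}$
$-3866 - F{\left(33,E \right)} = -3866 - \frac{29 + 33}{2 \cdot 33} = -3866 - \frac{1}{2} \cdot \frac{1}{33} \cdot 62 = -3866 - \frac{31}{33} = - \frac{127609}{33}$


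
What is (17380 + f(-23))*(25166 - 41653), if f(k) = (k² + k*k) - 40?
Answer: -303327826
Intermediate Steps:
f(k) = -40 + 2*k² (f(k) = (k² + k²) - 40 = 2*k² - 40 = -40 + 2*k²)
(17380 + f(-23))*(25166 - 41653) = (17380 + (-40 + 2*(-23)²))*(25166 - 41653) = (17380 + (-40 + 2*529))*(-16487) = (17380 + (-40 + 1058))*(-16487) = (17380 + 1018)*(-16487) = 18398*(-16487) = -303327826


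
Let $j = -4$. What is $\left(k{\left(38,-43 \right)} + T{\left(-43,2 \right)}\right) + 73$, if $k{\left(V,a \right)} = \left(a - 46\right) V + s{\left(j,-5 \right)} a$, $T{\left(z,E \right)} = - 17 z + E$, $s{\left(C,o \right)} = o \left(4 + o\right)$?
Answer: $-2791$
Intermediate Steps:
$T{\left(z,E \right)} = E - 17 z$
$k{\left(V,a \right)} = 5 a + V \left(-46 + a\right)$ ($k{\left(V,a \right)} = \left(a - 46\right) V + - 5 \left(4 - 5\right) a = \left(-46 + a\right) V + \left(-5\right) \left(-1\right) a = V \left(-46 + a\right) + 5 a = 5 a + V \left(-46 + a\right)$)
$\left(k{\left(38,-43 \right)} + T{\left(-43,2 \right)}\right) + 73 = \left(\left(\left(-46\right) 38 + 5 \left(-43\right) + 38 \left(-43\right)\right) + \left(2 - -731\right)\right) + 73 = \left(\left(-1748 - 215 - 1634\right) + \left(2 + 731\right)\right) + 73 = \left(-3597 + 733\right) + 73 = -2864 + 73 = -2791$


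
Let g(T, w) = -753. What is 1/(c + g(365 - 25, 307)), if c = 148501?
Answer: 1/147748 ≈ 6.7683e-6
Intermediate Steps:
1/(c + g(365 - 25, 307)) = 1/(148501 - 753) = 1/147748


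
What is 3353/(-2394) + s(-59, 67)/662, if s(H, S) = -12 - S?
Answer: -86029/56601 ≈ -1.5199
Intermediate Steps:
3353/(-2394) + s(-59, 67)/662 = 3353/(-2394) + (-12 - 1*67)/662 = 3353*(-1/2394) + (-12 - 67)*(1/662) = -479/342 - 79*1/662 = -479/342 - 79/662 = -86029/56601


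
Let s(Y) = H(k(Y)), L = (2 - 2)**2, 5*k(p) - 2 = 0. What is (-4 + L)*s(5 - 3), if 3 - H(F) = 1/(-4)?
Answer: -13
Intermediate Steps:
k(p) = 2/5 (k(p) = 2/5 + (1/5)*0 = 2/5 + 0 = 2/5)
L = 0 (L = 0**2 = 0)
H(F) = 13/4 (H(F) = 3 - 1/(-4) = 3 - (-1)/4 = 3 - 1*(-1/4) = 3 + 1/4 = 13/4)
s(Y) = 13/4
(-4 + L)*s(5 - 3) = (-4 + 0)*(13/4) = -4*13/4 = -13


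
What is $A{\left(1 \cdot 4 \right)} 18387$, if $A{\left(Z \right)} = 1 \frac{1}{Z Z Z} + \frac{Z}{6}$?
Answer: $\frac{802899}{64} \approx 12545.0$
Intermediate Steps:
$A{\left(Z \right)} = \frac{1}{Z^{3}} + \frac{Z}{6}$ ($A{\left(Z \right)} = 1 \frac{1}{Z^{2} Z} + Z \frac{1}{6} = 1 \frac{1}{Z^{3}} + \frac{Z}{6} = \frac{1}{Z^{3}} + \frac{Z}{6}$)
$A{\left(1 \cdot 4 \right)} 18387 = \left(\frac{1}{64} + \frac{1 \cdot 4}{6}\right) 18387 = \left(\frac{1}{64} + \frac{1}{6} \cdot 4\right) 18387 = \left(\frac{1}{64} + \frac{2}{3}\right) 18387 = \frac{131}{192} \cdot 18387 = \frac{802899}{64}$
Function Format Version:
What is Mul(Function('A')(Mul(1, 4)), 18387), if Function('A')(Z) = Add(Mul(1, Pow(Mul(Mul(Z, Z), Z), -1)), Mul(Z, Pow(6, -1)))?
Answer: Rational(802899, 64) ≈ 12545.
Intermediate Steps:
Function('A')(Z) = Add(Pow(Z, -3), Mul(Rational(1, 6), Z)) (Function('A')(Z) = Add(Mul(1, Pow(Mul(Pow(Z, 2), Z), -1)), Mul(Z, Rational(1, 6))) = Add(Mul(1, Pow(Pow(Z, 3), -1)), Mul(Rational(1, 6), Z)) = Add(Mul(1, Pow(Z, -3)), Mul(Rational(1, 6), Z)) = Add(Pow(Z, -3), Mul(Rational(1, 6), Z)))
Mul(Function('A')(Mul(1, 4)), 18387) = Mul(Add(Pow(Mul(1, 4), -3), Mul(Rational(1, 6), Mul(1, 4))), 18387) = Mul(Add(Pow(4, -3), Mul(Rational(1, 6), 4)), 18387) = Mul(Add(Rational(1, 64), Rational(2, 3)), 18387) = Mul(Rational(131, 192), 18387) = Rational(802899, 64)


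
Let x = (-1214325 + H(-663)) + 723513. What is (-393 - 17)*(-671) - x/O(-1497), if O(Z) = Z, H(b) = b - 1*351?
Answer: 137115948/499 ≈ 2.7478e+5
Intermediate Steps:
H(b) = -351 + b (H(b) = b - 351 = -351 + b)
x = -491826 (x = (-1214325 + (-351 - 663)) + 723513 = (-1214325 - 1014) + 723513 = -1215339 + 723513 = -491826)
(-393 - 17)*(-671) - x/O(-1497) = (-393 - 17)*(-671) - (-491826)/(-1497) = -410*(-671) - (-491826)*(-1)/1497 = 275110 - 1*163942/499 = 275110 - 163942/499 = 137115948/499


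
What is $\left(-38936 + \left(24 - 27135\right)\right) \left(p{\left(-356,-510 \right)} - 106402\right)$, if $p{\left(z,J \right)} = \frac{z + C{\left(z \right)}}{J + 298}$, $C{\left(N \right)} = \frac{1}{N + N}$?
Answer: $\frac{1060747184020705}{150944} \approx 7.0274 \cdot 10^{9}$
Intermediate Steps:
$C{\left(N \right)} = \frac{1}{2 N}$
$p{\left(z,J \right)} = \frac{z + \frac{1}{2 z}}{298 + J}$ ($p{\left(z,J \right)} = \frac{z + \frac{1}{2 z}}{J + 298} = \frac{z + \frac{1}{2 z}}{298 + J}$)
$\left(-38936 + \left(24 - 27135\right)\right) \left(p{\left(-356,-510 \right)} - 106402\right) = \left(-38936 + \left(24 - 27135\right)\right) \left(\frac{\frac{1}{2} + \left(-356\right)^{2}}{\left(-356\right) \left(298 - 510\right)} - 106402\right) = \left(-38936 + \left(24 - 27135\right)\right) \left(- \frac{\frac{1}{2} + 126736}{356 \left(-212\right)} - 106402\right) = \left(-38936 - 27111\right) \left(\left(- \frac{1}{356}\right) \left(- \frac{1}{212}\right) \frac{253473}{2} - 106402\right) = - 66047 \left(\frac{253473}{150944} - 106402\right) = \left(-66047\right) \left(- \frac{16060490015}{150944}\right) = \frac{1060747184020705}{150944}$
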